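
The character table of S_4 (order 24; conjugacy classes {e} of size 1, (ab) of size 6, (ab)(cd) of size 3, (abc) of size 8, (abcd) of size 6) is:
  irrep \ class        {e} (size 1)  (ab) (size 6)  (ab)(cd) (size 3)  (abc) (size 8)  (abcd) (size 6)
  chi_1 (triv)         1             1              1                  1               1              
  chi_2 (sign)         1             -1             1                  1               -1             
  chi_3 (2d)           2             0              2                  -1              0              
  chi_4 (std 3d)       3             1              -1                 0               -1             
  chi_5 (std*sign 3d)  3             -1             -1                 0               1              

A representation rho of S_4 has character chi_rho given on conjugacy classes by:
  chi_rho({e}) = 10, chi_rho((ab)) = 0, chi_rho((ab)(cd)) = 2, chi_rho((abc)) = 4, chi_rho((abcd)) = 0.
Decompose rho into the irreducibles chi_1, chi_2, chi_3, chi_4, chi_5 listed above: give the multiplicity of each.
Multiplicities: chi_1: 2, chi_2: 2, chi_3: 0, chi_4: 1, chi_5: 1.

Explanation: Use <chi_rho, chi> = (1/|G|) sum_C |C| * chi_rho(C) * conj(chi(C)) with |G| = 24 for each irreducible chi in the table:
  <chi_rho, chi_1> = (1/24)[1*(10)*conj(1) + 6*(0)*conj(1) + 3*(2)*conj(1) + 8*(4)*conj(1) + 6*(0)*conj(1)]
      = (1/24)[(10) + (0) + (6) + (32) + (0)] = 48/24 = 2
  <chi_rho, chi_2> = (1/24)[1*(10)*conj(1) + 6*(0)*conj(-1) + 3*(2)*conj(1) + 8*(4)*conj(1) + 6*(0)*conj(-1)]
      = (1/24)[(10) + (0) + (6) + (32) + (0)] = 48/24 = 2
  <chi_rho, chi_3> = (1/24)[1*(10)*conj(2) + 6*(0)*conj(0) + 3*(2)*conj(2) + 8*(4)*conj(-1) + 6*(0)*conj(0)]
      = (1/24)[(20) + (0) + (12) + (-32) + (0)] = 0/24 = 0
  <chi_rho, chi_4> = (1/24)[1*(10)*conj(3) + 6*(0)*conj(1) + 3*(2)*conj(-1) + 8*(4)*conj(0) + 6*(0)*conj(-1)]
      = (1/24)[(30) + (0) + (-6) + (0) + (0)] = 24/24 = 1
  <chi_rho, chi_5> = (1/24)[1*(10)*conj(3) + 6*(0)*conj(-1) + 3*(2)*conj(-1) + 8*(4)*conj(0) + 6*(0)*conj(1)]
      = (1/24)[(30) + (0) + (-6) + (0) + (0)] = 24/24 = 1
Dimension check: dim(rho) = sum (mult * dim) = 2*1 + 2*1 + 0*2 + 1*3 + 1*3 = 10 = chi_rho(e) = 10.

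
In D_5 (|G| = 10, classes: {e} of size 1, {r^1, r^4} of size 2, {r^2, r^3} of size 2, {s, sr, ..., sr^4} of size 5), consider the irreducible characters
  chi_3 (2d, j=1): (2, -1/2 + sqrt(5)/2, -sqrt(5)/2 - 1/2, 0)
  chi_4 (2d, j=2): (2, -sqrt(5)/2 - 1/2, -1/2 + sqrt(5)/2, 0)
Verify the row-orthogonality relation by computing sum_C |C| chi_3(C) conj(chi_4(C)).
Sum = 0; so <chi_3, chi_4> = 0 (distinct irreducibles are orthogonal).

Reasoning: Compute term by term over conjugacy classes (|C| * chi_3(C) * conj(chi_4(C))):
  1*(2)*conj(2) + 2*(-1/2 + sqrt(5)/2)*conj(-sqrt(5)/2 - 1/2) + 2*(-sqrt(5)/2 - 1/2)*conj(-1/2 + sqrt(5)/2) + 5*(0)*conj(0)
  = (4) + (-2) + (-2) + (0)
  = 0.
Dividing by |G| = 10 gives 0/10 = 0, matching the row-orthogonality relation <chi_3, chi_4> = [chi_3 = chi_4].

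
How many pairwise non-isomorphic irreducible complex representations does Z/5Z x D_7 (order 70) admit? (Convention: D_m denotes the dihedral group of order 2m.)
25

Details: The number of irreducible complex representations of a finite group equals its number of conjugacy classes. For a direct product, #classes(G x H) = #classes(G) * #classes(H). Z/5Z has 5 classes (abelian), D_7 has 5 classes, so 5 * 5 = 25, so Z/5Z x D_7 (order 70) has exactly 25 irreducible complex representations.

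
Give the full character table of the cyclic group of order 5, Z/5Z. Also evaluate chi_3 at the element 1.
Character table of Z/5Z (irreps indexed chi_0,...,chi_4 with chi_k(m) = zeta_5^(k*m), zeta_5 = exp(2*pi*i/5)):
  irrep \ class  {0} (size 1)  {1} (size 1)    {2} (size 1)    {3} (size 1)    {4} (size 1)  
  chi_0          1             1               1               1               1             
  chi_1          1             exp(2*I*pi/5)   exp(4*I*pi/5)   exp(-4*I*pi/5)  exp(-2*I*pi/5)
  chi_2          1             exp(4*I*pi/5)   exp(-2*I*pi/5)  exp(2*I*pi/5)   exp(-4*I*pi/5)
  chi_3          1             exp(-4*I*pi/5)  exp(2*I*pi/5)   exp(-2*I*pi/5)  exp(4*I*pi/5) 
  chi_4          1             exp(-2*I*pi/5)  exp(-4*I*pi/5)  exp(4*I*pi/5)   exp(2*I*pi/5) 

Spot check: chi_3(1) = zeta_5^(3*1) = zeta_5^3 = exp(-4*I*pi/5).

Justification: Z/5Z is abelian, so all 5 irreducible complex representations are 1-dimensional. They are given by chi_k(m) = zeta_5^(k*m) for k = 0,...,4. Row orthogonality: sum_m chi_k(m) conj(chi_l(m)) = 5 * [k = l].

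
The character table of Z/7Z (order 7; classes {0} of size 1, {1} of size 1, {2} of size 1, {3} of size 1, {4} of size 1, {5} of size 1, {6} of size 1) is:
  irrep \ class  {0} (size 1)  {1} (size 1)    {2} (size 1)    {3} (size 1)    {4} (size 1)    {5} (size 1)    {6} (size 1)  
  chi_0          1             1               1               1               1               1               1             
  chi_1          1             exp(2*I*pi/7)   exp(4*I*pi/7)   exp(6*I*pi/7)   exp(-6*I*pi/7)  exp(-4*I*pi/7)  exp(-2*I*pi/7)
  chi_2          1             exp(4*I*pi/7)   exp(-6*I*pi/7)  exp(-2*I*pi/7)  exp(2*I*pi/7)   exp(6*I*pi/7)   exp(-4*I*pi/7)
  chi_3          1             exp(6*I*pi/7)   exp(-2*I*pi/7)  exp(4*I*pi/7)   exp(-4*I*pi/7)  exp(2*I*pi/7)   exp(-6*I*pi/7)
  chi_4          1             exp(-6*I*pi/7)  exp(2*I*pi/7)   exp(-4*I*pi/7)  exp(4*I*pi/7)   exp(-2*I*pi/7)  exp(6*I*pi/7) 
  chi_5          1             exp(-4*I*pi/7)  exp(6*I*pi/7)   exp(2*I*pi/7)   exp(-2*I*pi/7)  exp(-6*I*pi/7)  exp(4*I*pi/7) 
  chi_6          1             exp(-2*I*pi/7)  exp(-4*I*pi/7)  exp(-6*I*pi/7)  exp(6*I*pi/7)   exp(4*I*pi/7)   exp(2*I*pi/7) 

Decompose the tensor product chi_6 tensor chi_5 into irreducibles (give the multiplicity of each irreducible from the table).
chi_6 tensor chi_5 = chi_4 (all other irreducibles have multiplicity 0).

Argument: The character of a tensor product is the pointwise product (chi_6 * chi_5)(C) = chi_6(C) * chi_5(C):
  {0}: (1)*(1), {1}: (exp(-2*I*pi/7))*(exp(-4*I*pi/7)), {2}: (exp(-4*I*pi/7))*(exp(6*I*pi/7)), {3}: (exp(-6*I*pi/7))*(exp(2*I*pi/7)), {4}: (exp(6*I*pi/7))*(exp(-2*I*pi/7)), {5}: (exp(4*I*pi/7))*(exp(-6*I*pi/7)), {6}: (exp(2*I*pi/7))*(exp(4*I*pi/7))
so (chi_6 * chi_5) takes values
  {0} -> 1, {1} -> exp(-6*I*pi/7), {2} -> exp(2*I*pi/7), {3} -> exp(-4*I*pi/7), {4} -> exp(4*I*pi/7), {5} -> exp(-2*I*pi/7), {6} -> exp(6*I*pi/7).
Now take the inner product of this character with each irreducible chi from the table, <chi_6*chi_5, chi> = (1/7) sum_C |C| (chi_6*chi_5)(C) conj(chi(C)):
  <chi_6*chi_5, chi_0> = (1/7)[1*(1)*conj(1) + 1*(exp(-6*I*pi/7))*conj(1) + 1*(exp(2*I*pi/7))*conj(1) + 1*(exp(-4*I*pi/7))*conj(1) + 1*(exp(4*I*pi/7))*conj(1) + 1*(exp(-2*I*pi/7))*conj(1) + 1*(exp(6*I*pi/7))*conj(1)]
      = (1/7)[(1) + (exp(-6*I*pi/7)) + (exp(2*I*pi/7)) + (exp(-4*I*pi/7)) + (exp(4*I*pi/7)) + (exp(-2*I*pi/7)) + (exp(6*I*pi/7))] = 0/7 = 0
  <chi_6*chi_5, chi_1> = (1/7)[1*(1)*conj(1) + 1*(exp(-6*I*pi/7))*conj(exp(2*I*pi/7)) + 1*(exp(2*I*pi/7))*conj(exp(4*I*pi/7)) + 1*(exp(-4*I*pi/7))*conj(exp(6*I*pi/7)) + 1*(exp(4*I*pi/7))*conj(exp(-6*I*pi/7)) + 1*(exp(-2*I*pi/7))*conj(exp(-4*I*pi/7)) + 1*(exp(6*I*pi/7))*conj(exp(-2*I*pi/7))]
      = (1/7)[(1) + (exp(6*I*pi/7)) + (exp(-2*I*pi/7)) + (exp(4*I*pi/7)) + (exp(-4*I*pi/7)) + (exp(2*I*pi/7)) + (exp(-6*I*pi/7))] = 0/7 = 0
  <chi_6*chi_5, chi_2> = (1/7)[1*(1)*conj(1) + 1*(exp(-6*I*pi/7))*conj(exp(4*I*pi/7)) + 1*(exp(2*I*pi/7))*conj(exp(-6*I*pi/7)) + 1*(exp(-4*I*pi/7))*conj(exp(-2*I*pi/7)) + 1*(exp(4*I*pi/7))*conj(exp(2*I*pi/7)) + 1*(exp(-2*I*pi/7))*conj(exp(6*I*pi/7)) + 1*(exp(6*I*pi/7))*conj(exp(-4*I*pi/7))]
      = (1/7)[(1) + (exp(4*I*pi/7)) + (exp(-6*I*pi/7)) + (exp(-2*I*pi/7)) + (exp(2*I*pi/7)) + (exp(6*I*pi/7)) + (exp(-4*I*pi/7))] = 0/7 = 0
  <chi_6*chi_5, chi_3> = (1/7)[1*(1)*conj(1) + 1*(exp(-6*I*pi/7))*conj(exp(6*I*pi/7)) + 1*(exp(2*I*pi/7))*conj(exp(-2*I*pi/7)) + 1*(exp(-4*I*pi/7))*conj(exp(4*I*pi/7)) + 1*(exp(4*I*pi/7))*conj(exp(-4*I*pi/7)) + 1*(exp(-2*I*pi/7))*conj(exp(2*I*pi/7)) + 1*(exp(6*I*pi/7))*conj(exp(-6*I*pi/7))]
      = (1/7)[(1) + (exp(2*I*pi/7)) + (exp(4*I*pi/7)) + (exp(6*I*pi/7)) + (exp(-6*I*pi/7)) + (exp(-4*I*pi/7)) + (exp(-2*I*pi/7))] = 0/7 = 0
  <chi_6*chi_5, chi_4> = (1/7)[1*(1)*conj(1) + 1*(exp(-6*I*pi/7))*conj(exp(-6*I*pi/7)) + 1*(exp(2*I*pi/7))*conj(exp(2*I*pi/7)) + 1*(exp(-4*I*pi/7))*conj(exp(-4*I*pi/7)) + 1*(exp(4*I*pi/7))*conj(exp(4*I*pi/7)) + 1*(exp(-2*I*pi/7))*conj(exp(-2*I*pi/7)) + 1*(exp(6*I*pi/7))*conj(exp(6*I*pi/7))]
      = (1/7)[(1) + (1) + (1) + (1) + (1) + (1) + (1)] = 7/7 = 1
  <chi_6*chi_5, chi_5> = (1/7)[1*(1)*conj(1) + 1*(exp(-6*I*pi/7))*conj(exp(-4*I*pi/7)) + 1*(exp(2*I*pi/7))*conj(exp(6*I*pi/7)) + 1*(exp(-4*I*pi/7))*conj(exp(2*I*pi/7)) + 1*(exp(4*I*pi/7))*conj(exp(-2*I*pi/7)) + 1*(exp(-2*I*pi/7))*conj(exp(-6*I*pi/7)) + 1*(exp(6*I*pi/7))*conj(exp(4*I*pi/7))]
      = (1/7)[(1) + (exp(-2*I*pi/7)) + (exp(-4*I*pi/7)) + (exp(-6*I*pi/7)) + (exp(6*I*pi/7)) + (exp(4*I*pi/7)) + (exp(2*I*pi/7))] = 0/7 = 0
  <chi_6*chi_5, chi_6> = (1/7)[1*(1)*conj(1) + 1*(exp(-6*I*pi/7))*conj(exp(-2*I*pi/7)) + 1*(exp(2*I*pi/7))*conj(exp(-4*I*pi/7)) + 1*(exp(-4*I*pi/7))*conj(exp(-6*I*pi/7)) + 1*(exp(4*I*pi/7))*conj(exp(6*I*pi/7)) + 1*(exp(-2*I*pi/7))*conj(exp(4*I*pi/7)) + 1*(exp(6*I*pi/7))*conj(exp(2*I*pi/7))]
      = (1/7)[(1) + (exp(-4*I*pi/7)) + (exp(6*I*pi/7)) + (exp(2*I*pi/7)) + (exp(-2*I*pi/7)) + (exp(-6*I*pi/7)) + (exp(4*I*pi/7))] = 0/7 = 0
(Exp terms are combined using exp(i*s)*conj(exp(i*t)) = exp(i*(s-t)), and sums of them are collapsed using the identity that for every m > 1 the m distinct m-th roots of unity sum to 0, e.g. 1 + exp(2*I*pi/3) + exp(-2*I*pi/3) = 0.)
Hence the multiplicities are chi_4: 1. Dimension check: dim(chi_6)*dim(chi_5) = 1*1 = 1 and sum (mult * dim) = 1*1 = 1.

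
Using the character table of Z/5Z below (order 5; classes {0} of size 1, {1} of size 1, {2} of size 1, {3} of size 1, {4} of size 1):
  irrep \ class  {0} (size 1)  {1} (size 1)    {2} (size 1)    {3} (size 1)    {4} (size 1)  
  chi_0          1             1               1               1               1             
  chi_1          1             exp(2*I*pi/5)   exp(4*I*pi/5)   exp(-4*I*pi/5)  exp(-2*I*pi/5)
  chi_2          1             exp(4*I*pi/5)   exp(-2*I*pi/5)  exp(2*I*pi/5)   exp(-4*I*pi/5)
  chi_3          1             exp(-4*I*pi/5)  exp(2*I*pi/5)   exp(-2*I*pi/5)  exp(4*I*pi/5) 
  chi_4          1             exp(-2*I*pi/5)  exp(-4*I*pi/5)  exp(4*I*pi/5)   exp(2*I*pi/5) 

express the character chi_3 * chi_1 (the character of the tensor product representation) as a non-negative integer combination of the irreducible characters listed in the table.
chi_3 tensor chi_1 = chi_4 (all other irreducibles have multiplicity 0).

Solution. The character of a tensor product is the pointwise product (chi_3 * chi_1)(C) = chi_3(C) * chi_1(C):
  {0}: (1)*(1), {1}: (exp(-4*I*pi/5))*(exp(2*I*pi/5)), {2}: (exp(2*I*pi/5))*(exp(4*I*pi/5)), {3}: (exp(-2*I*pi/5))*(exp(-4*I*pi/5)), {4}: (exp(4*I*pi/5))*(exp(-2*I*pi/5))
so (chi_3 * chi_1) takes values
  {0} -> 1, {1} -> exp(-2*I*pi/5), {2} -> exp(-4*I*pi/5), {3} -> exp(4*I*pi/5), {4} -> exp(2*I*pi/5).
Now take the inner product of this character with each irreducible chi from the table, <chi_3*chi_1, chi> = (1/5) sum_C |C| (chi_3*chi_1)(C) conj(chi(C)):
  <chi_3*chi_1, chi_0> = (1/5)[1*(1)*conj(1) + 1*(exp(-2*I*pi/5))*conj(1) + 1*(exp(-4*I*pi/5))*conj(1) + 1*(exp(4*I*pi/5))*conj(1) + 1*(exp(2*I*pi/5))*conj(1)]
      = (1/5)[(1) + (exp(-2*I*pi/5)) + (exp(-4*I*pi/5)) + (exp(4*I*pi/5)) + (exp(2*I*pi/5))] = 0/5 = 0
  <chi_3*chi_1, chi_1> = (1/5)[1*(1)*conj(1) + 1*(exp(-2*I*pi/5))*conj(exp(2*I*pi/5)) + 1*(exp(-4*I*pi/5))*conj(exp(4*I*pi/5)) + 1*(exp(4*I*pi/5))*conj(exp(-4*I*pi/5)) + 1*(exp(2*I*pi/5))*conj(exp(-2*I*pi/5))]
      = (1/5)[(1) + (exp(-4*I*pi/5)) + (exp(2*I*pi/5)) + (exp(-2*I*pi/5)) + (exp(4*I*pi/5))] = 0/5 = 0
  <chi_3*chi_1, chi_2> = (1/5)[1*(1)*conj(1) + 1*(exp(-2*I*pi/5))*conj(exp(4*I*pi/5)) + 1*(exp(-4*I*pi/5))*conj(exp(-2*I*pi/5)) + 1*(exp(4*I*pi/5))*conj(exp(2*I*pi/5)) + 1*(exp(2*I*pi/5))*conj(exp(-4*I*pi/5))]
      = (1/5)[(1) + (exp(4*I*pi/5)) + (exp(-2*I*pi/5)) + (exp(2*I*pi/5)) + (exp(-4*I*pi/5))] = 0/5 = 0
  <chi_3*chi_1, chi_3> = (1/5)[1*(1)*conj(1) + 1*(exp(-2*I*pi/5))*conj(exp(-4*I*pi/5)) + 1*(exp(-4*I*pi/5))*conj(exp(2*I*pi/5)) + 1*(exp(4*I*pi/5))*conj(exp(-2*I*pi/5)) + 1*(exp(2*I*pi/5))*conj(exp(4*I*pi/5))]
      = (1/5)[(1) + (exp(2*I*pi/5)) + (exp(4*I*pi/5)) + (exp(-4*I*pi/5)) + (exp(-2*I*pi/5))] = 0/5 = 0
  <chi_3*chi_1, chi_4> = (1/5)[1*(1)*conj(1) + 1*(exp(-2*I*pi/5))*conj(exp(-2*I*pi/5)) + 1*(exp(-4*I*pi/5))*conj(exp(-4*I*pi/5)) + 1*(exp(4*I*pi/5))*conj(exp(4*I*pi/5)) + 1*(exp(2*I*pi/5))*conj(exp(2*I*pi/5))]
      = (1/5)[(1) + (1) + (1) + (1) + (1)] = 5/5 = 1
(Exp terms are combined using exp(i*s)*conj(exp(i*t)) = exp(i*(s-t)), and sums of them are collapsed using the identity that for every m > 1 the m distinct m-th roots of unity sum to 0, e.g. 1 + exp(2*I*pi/3) + exp(-2*I*pi/3) = 0.)
Hence the multiplicities are chi_4: 1. Dimension check: dim(chi_3)*dim(chi_1) = 1*1 = 1 and sum (mult * dim) = 1*1 = 1.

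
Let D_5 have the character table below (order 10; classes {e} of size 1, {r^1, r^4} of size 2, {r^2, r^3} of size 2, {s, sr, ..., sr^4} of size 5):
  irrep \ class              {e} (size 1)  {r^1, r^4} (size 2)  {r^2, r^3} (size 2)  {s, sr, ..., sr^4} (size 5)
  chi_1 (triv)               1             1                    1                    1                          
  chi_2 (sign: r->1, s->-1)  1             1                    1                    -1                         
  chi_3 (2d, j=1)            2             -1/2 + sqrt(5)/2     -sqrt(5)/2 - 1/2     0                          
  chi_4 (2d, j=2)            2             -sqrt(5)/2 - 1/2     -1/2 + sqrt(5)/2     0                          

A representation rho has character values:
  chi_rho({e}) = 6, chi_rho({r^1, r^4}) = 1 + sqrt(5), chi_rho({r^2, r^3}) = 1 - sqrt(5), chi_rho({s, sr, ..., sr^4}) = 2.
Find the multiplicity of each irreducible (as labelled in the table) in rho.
Multiplicities: chi_1: 2, chi_2: 0, chi_3: 2, chi_4: 0.

Derivation: Use <chi_rho, chi> = (1/|G|) sum_C |C| * chi_rho(C) * conj(chi(C)) with |G| = 10 for each irreducible chi in the table:
  <chi_rho, chi_1> = (1/10)[1*(6)*conj(1) + 2*(1 + sqrt(5))*conj(1) + 2*(1 - sqrt(5))*conj(1) + 5*(2)*conj(1)]
      = (1/10)[(6) + (2 + 2*sqrt(5)) + (2 - 2*sqrt(5)) + (10)] = 20/10 = 2
  <chi_rho, chi_2> = (1/10)[1*(6)*conj(1) + 2*(1 + sqrt(5))*conj(1) + 2*(1 - sqrt(5))*conj(1) + 5*(2)*conj(-1)]
      = (1/10)[(6) + (2 + 2*sqrt(5)) + (2 - 2*sqrt(5)) + (-10)] = 0/10 = 0
  <chi_rho, chi_3> = (1/10)[1*(6)*conj(2) + 2*(1 + sqrt(5))*conj(-1/2 + sqrt(5)/2) + 2*(1 - sqrt(5))*conj(-sqrt(5)/2 - 1/2) + 5*(2)*conj(0)]
      = (1/10)[(12) + (4) + (4) + (0)] = 20/10 = 2
  <chi_rho, chi_4> = (1/10)[1*(6)*conj(2) + 2*(1 + sqrt(5))*conj(-sqrt(5)/2 - 1/2) + 2*(1 - sqrt(5))*conj(-1/2 + sqrt(5)/2) + 5*(2)*conj(0)]
      = (1/10)[(12) + (-6 - 2*sqrt(5)) + (-6 + 2*sqrt(5)) + (0)] = 0/10 = 0
Dimension check: dim(rho) = sum (mult * dim) = 2*1 + 0*1 + 2*2 + 0*2 = 6 = chi_rho(e) = 6.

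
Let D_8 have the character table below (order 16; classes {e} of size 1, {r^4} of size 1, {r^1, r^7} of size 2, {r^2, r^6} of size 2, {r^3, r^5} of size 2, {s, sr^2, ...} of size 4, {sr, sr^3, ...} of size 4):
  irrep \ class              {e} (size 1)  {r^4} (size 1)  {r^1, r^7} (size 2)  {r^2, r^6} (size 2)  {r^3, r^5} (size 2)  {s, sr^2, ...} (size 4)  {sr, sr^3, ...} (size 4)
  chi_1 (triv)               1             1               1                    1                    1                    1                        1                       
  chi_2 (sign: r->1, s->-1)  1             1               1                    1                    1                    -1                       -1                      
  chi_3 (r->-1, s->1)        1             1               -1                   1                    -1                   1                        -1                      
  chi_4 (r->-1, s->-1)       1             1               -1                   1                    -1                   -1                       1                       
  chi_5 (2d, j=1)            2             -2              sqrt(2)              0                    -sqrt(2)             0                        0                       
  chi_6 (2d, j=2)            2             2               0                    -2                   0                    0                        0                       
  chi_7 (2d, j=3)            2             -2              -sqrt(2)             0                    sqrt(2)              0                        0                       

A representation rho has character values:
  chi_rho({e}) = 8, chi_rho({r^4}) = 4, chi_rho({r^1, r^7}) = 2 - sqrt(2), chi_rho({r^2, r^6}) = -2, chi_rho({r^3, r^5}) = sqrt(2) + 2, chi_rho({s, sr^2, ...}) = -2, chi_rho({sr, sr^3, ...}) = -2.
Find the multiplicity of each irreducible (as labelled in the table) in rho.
Multiplicities: chi_1: 0, chi_2: 2, chi_3: 0, chi_4: 0, chi_5: 0, chi_6: 2, chi_7: 1.

Use <chi_rho, chi> = (1/|G|) sum_C |C| * chi_rho(C) * conj(chi(C)) with |G| = 16 for each irreducible chi in the table:
  <chi_rho, chi_1> = (1/16)[1*(8)*conj(1) + 1*(4)*conj(1) + 2*(2 - sqrt(2))*conj(1) + 2*(-2)*conj(1) + 2*(sqrt(2) + 2)*conj(1) + 4*(-2)*conj(1) + 4*(-2)*conj(1)]
      = (1/16)[(8) + (4) + (4 - 2*sqrt(2)) + (-4) + (2*sqrt(2) + 4) + (-8) + (-8)] = 0/16 = 0
  <chi_rho, chi_2> = (1/16)[1*(8)*conj(1) + 1*(4)*conj(1) + 2*(2 - sqrt(2))*conj(1) + 2*(-2)*conj(1) + 2*(sqrt(2) + 2)*conj(1) + 4*(-2)*conj(-1) + 4*(-2)*conj(-1)]
      = (1/16)[(8) + (4) + (4 - 2*sqrt(2)) + (-4) + (2*sqrt(2) + 4) + (8) + (8)] = 32/16 = 2
  <chi_rho, chi_3> = (1/16)[1*(8)*conj(1) + 1*(4)*conj(1) + 2*(2 - sqrt(2))*conj(-1) + 2*(-2)*conj(1) + 2*(sqrt(2) + 2)*conj(-1) + 4*(-2)*conj(1) + 4*(-2)*conj(-1)]
      = (1/16)[(8) + (4) + (-4 + 2*sqrt(2)) + (-4) + (-4 - 2*sqrt(2)) + (-8) + (8)] = 0/16 = 0
  <chi_rho, chi_4> = (1/16)[1*(8)*conj(1) + 1*(4)*conj(1) + 2*(2 - sqrt(2))*conj(-1) + 2*(-2)*conj(1) + 2*(sqrt(2) + 2)*conj(-1) + 4*(-2)*conj(-1) + 4*(-2)*conj(1)]
      = (1/16)[(8) + (4) + (-4 + 2*sqrt(2)) + (-4) + (-4 - 2*sqrt(2)) + (8) + (-8)] = 0/16 = 0
  <chi_rho, chi_5> = (1/16)[1*(8)*conj(2) + 1*(4)*conj(-2) + 2*(2 - sqrt(2))*conj(sqrt(2)) + 2*(-2)*conj(0) + 2*(sqrt(2) + 2)*conj(-sqrt(2)) + 4*(-2)*conj(0) + 4*(-2)*conj(0)]
      = (1/16)[(16) + (-8) + (-4 + 4*sqrt(2)) + (0) + (-4*sqrt(2) - 4) + (0) + (0)] = 0/16 = 0
  <chi_rho, chi_6> = (1/16)[1*(8)*conj(2) + 1*(4)*conj(2) + 2*(2 - sqrt(2))*conj(0) + 2*(-2)*conj(-2) + 2*(sqrt(2) + 2)*conj(0) + 4*(-2)*conj(0) + 4*(-2)*conj(0)]
      = (1/16)[(16) + (8) + (0) + (8) + (0) + (0) + (0)] = 32/16 = 2
  <chi_rho, chi_7> = (1/16)[1*(8)*conj(2) + 1*(4)*conj(-2) + 2*(2 - sqrt(2))*conj(-sqrt(2)) + 2*(-2)*conj(0) + 2*(sqrt(2) + 2)*conj(sqrt(2)) + 4*(-2)*conj(0) + 4*(-2)*conj(0)]
      = (1/16)[(16) + (-8) + (4 - 4*sqrt(2)) + (0) + (4 + 4*sqrt(2)) + (0) + (0)] = 16/16 = 1
Dimension check: dim(rho) = sum (mult * dim) = 0*1 + 2*1 + 0*1 + 0*1 + 0*2 + 2*2 + 1*2 = 8 = chi_rho(e) = 8.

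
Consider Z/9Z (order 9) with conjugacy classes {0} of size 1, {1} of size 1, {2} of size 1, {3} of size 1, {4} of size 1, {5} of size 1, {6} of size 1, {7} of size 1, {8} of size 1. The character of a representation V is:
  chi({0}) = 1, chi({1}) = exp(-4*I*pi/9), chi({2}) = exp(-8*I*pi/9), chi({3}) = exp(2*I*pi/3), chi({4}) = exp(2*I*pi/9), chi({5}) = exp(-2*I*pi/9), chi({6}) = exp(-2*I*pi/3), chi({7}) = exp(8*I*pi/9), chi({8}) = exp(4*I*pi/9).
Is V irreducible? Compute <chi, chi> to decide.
Irreducible: <chi, chi> = 1.

Reasoning: <chi, chi> = (1/|G|) sum_C |C| * |chi(C)|^2 = (1/9)[1*|1|^2 + 1*|exp(-4*I*pi/9)|^2 + 1*|exp(-8*I*pi/9)|^2 + 1*|exp(2*I*pi/3)|^2 + 1*|exp(2*I*pi/9)|^2 + 1*|exp(-2*I*pi/9)|^2 + 1*|exp(-2*I*pi/3)|^2 + 1*|exp(8*I*pi/9)|^2 + 1*|exp(4*I*pi/9)|^2]
  = (1/9)[(1) + (1) + (1) + (1) + (1) + (1) + (1) + (1) + (1)] = 9/9 = 1.
(Exp terms are combined using exp(i*s)*conj(exp(i*t)) = exp(i*(s-t)), and sums of them are collapsed using the identity that for every m > 1 the m distinct m-th roots of unity sum to 0, e.g. 1 + exp(2*I*pi/3) + exp(-2*I*pi/3) = 0.)
A character is irreducible iff <chi, chi> = 1, so this representation is irreducible.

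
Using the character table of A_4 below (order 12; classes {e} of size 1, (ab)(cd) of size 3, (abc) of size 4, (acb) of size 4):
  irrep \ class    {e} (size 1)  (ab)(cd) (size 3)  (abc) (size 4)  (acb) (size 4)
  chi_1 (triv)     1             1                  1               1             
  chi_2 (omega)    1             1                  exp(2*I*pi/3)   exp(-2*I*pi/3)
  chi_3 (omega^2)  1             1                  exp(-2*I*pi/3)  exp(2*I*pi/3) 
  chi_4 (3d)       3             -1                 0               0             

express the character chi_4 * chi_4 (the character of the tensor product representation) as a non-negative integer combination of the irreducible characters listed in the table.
chi_4 tensor chi_4 = chi_1 + chi_2 + chi_3 + 2*chi_4 (all other irreducibles have multiplicity 0).

Reasoning: The character of a tensor product is the pointwise product (chi_4 * chi_4)(C) = chi_4(C) * chi_4(C):
  {e}: (3)*(3), (ab)(cd): (-1)*(-1), (abc): (0)*(0), (acb): (0)*(0)
so (chi_4 * chi_4) takes values
  {e} -> 9, (ab)(cd) -> 1, (abc) -> 0, (acb) -> 0.
Now take the inner product of this character with each irreducible chi from the table, <chi_4*chi_4, chi> = (1/12) sum_C |C| (chi_4*chi_4)(C) conj(chi(C)):
  <chi_4*chi_4, chi_1> = (1/12)[1*(9)*conj(1) + 3*(1)*conj(1) + 4*(0)*conj(1) + 4*(0)*conj(1)]
      = (1/12)[(9) + (3) + (0) + (0)] = 12/12 = 1
  <chi_4*chi_4, chi_2> = (1/12)[1*(9)*conj(1) + 3*(1)*conj(1) + 4*(0)*conj(exp(2*I*pi/3)) + 4*(0)*conj(exp(-2*I*pi/3))]
      = (1/12)[(9) + (3) + (0) + (0)] = 12/12 = 1
  <chi_4*chi_4, chi_3> = (1/12)[1*(9)*conj(1) + 3*(1)*conj(1) + 4*(0)*conj(exp(-2*I*pi/3)) + 4*(0)*conj(exp(2*I*pi/3))]
      = (1/12)[(9) + (3) + (0) + (0)] = 12/12 = 1
  <chi_4*chi_4, chi_4> = (1/12)[1*(9)*conj(3) + 3*(1)*conj(-1) + 4*(0)*conj(0) + 4*(0)*conj(0)]
      = (1/12)[(27) + (-3) + (0) + (0)] = 24/12 = 2
(Exp terms are combined using exp(i*s)*conj(exp(i*t)) = exp(i*(s-t)), and sums of them are collapsed using the identity that for every m > 1 the m distinct m-th roots of unity sum to 0, e.g. 1 + exp(2*I*pi/3) + exp(-2*I*pi/3) = 0.)
Hence the multiplicities are chi_1: 1, chi_2: 1, chi_3: 1, chi_4: 2. Dimension check: dim(chi_4)*dim(chi_4) = 3*3 = 9 and sum (mult * dim) = 1*1 + 1*1 + 1*1 + 2*3 = 9.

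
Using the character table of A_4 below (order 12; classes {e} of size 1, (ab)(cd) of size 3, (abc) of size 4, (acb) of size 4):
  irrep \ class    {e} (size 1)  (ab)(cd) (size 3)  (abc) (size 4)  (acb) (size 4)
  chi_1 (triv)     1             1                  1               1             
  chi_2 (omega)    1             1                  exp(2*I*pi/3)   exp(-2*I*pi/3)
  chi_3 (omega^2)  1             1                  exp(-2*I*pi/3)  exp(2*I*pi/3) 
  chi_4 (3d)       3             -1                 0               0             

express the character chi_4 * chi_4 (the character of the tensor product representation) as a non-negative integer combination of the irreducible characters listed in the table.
chi_4 tensor chi_4 = chi_1 + chi_2 + chi_3 + 2*chi_4 (all other irreducibles have multiplicity 0).

Derivation: The character of a tensor product is the pointwise product (chi_4 * chi_4)(C) = chi_4(C) * chi_4(C):
  {e}: (3)*(3), (ab)(cd): (-1)*(-1), (abc): (0)*(0), (acb): (0)*(0)
so (chi_4 * chi_4) takes values
  {e} -> 9, (ab)(cd) -> 1, (abc) -> 0, (acb) -> 0.
Now take the inner product of this character with each irreducible chi from the table, <chi_4*chi_4, chi> = (1/12) sum_C |C| (chi_4*chi_4)(C) conj(chi(C)):
  <chi_4*chi_4, chi_1> = (1/12)[1*(9)*conj(1) + 3*(1)*conj(1) + 4*(0)*conj(1) + 4*(0)*conj(1)]
      = (1/12)[(9) + (3) + (0) + (0)] = 12/12 = 1
  <chi_4*chi_4, chi_2> = (1/12)[1*(9)*conj(1) + 3*(1)*conj(1) + 4*(0)*conj(exp(2*I*pi/3)) + 4*(0)*conj(exp(-2*I*pi/3))]
      = (1/12)[(9) + (3) + (0) + (0)] = 12/12 = 1
  <chi_4*chi_4, chi_3> = (1/12)[1*(9)*conj(1) + 3*(1)*conj(1) + 4*(0)*conj(exp(-2*I*pi/3)) + 4*(0)*conj(exp(2*I*pi/3))]
      = (1/12)[(9) + (3) + (0) + (0)] = 12/12 = 1
  <chi_4*chi_4, chi_4> = (1/12)[1*(9)*conj(3) + 3*(1)*conj(-1) + 4*(0)*conj(0) + 4*(0)*conj(0)]
      = (1/12)[(27) + (-3) + (0) + (0)] = 24/12 = 2
(Exp terms are combined using exp(i*s)*conj(exp(i*t)) = exp(i*(s-t)), and sums of them are collapsed using the identity that for every m > 1 the m distinct m-th roots of unity sum to 0, e.g. 1 + exp(2*I*pi/3) + exp(-2*I*pi/3) = 0.)
Hence the multiplicities are chi_1: 1, chi_2: 1, chi_3: 1, chi_4: 2. Dimension check: dim(chi_4)*dim(chi_4) = 3*3 = 9 and sum (mult * dim) = 1*1 + 1*1 + 1*1 + 2*3 = 9.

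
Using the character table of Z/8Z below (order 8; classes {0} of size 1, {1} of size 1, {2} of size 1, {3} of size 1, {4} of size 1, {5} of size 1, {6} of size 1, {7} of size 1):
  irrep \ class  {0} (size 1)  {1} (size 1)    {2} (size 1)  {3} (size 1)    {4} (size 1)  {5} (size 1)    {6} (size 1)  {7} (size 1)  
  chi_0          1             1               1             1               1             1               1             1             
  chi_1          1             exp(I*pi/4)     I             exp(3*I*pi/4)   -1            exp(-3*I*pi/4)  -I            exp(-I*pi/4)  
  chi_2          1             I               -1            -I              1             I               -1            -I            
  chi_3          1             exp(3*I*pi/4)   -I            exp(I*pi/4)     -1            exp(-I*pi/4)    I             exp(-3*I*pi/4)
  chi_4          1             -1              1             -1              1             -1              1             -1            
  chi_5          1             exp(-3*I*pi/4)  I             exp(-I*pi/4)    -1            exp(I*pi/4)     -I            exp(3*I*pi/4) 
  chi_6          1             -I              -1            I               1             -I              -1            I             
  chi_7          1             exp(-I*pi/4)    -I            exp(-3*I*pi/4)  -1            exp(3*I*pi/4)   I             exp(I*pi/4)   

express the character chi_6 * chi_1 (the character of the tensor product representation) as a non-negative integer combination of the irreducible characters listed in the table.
chi_6 tensor chi_1 = chi_7 (all other irreducibles have multiplicity 0).

Reasoning: The character of a tensor product is the pointwise product (chi_6 * chi_1)(C) = chi_6(C) * chi_1(C):
  {0}: (1)*(1), {1}: (-I)*(exp(I*pi/4)), {2}: (-1)*(I), {3}: (I)*(exp(3*I*pi/4)), {4}: (1)*(-1), {5}: (-I)*(exp(-3*I*pi/4)), {6}: (-1)*(-I), {7}: (I)*(exp(-I*pi/4))
so (chi_6 * chi_1) takes values
  {0} -> 1, {1} -> -exp(3*I*pi/4), {2} -> -I, {3} -> exp(-3*I*pi/4), {4} -> -1, {5} -> -exp(-I*pi/4), {6} -> I, {7} -> exp(I*pi/4).
Now take the inner product of this character with each irreducible chi from the table, <chi_6*chi_1, chi> = (1/8) sum_C |C| (chi_6*chi_1)(C) conj(chi(C)):
  <chi_6*chi_1, chi_0> = (1/8)[1*(1)*conj(1) + 1*(-exp(3*I*pi/4))*conj(1) + 1*(-I)*conj(1) + 1*(exp(-3*I*pi/4))*conj(1) + 1*(-1)*conj(1) + 1*(-exp(-I*pi/4))*conj(1) + 1*(I)*conj(1) + 1*(exp(I*pi/4))*conj(1)]
      = (1/8)[(1) + (-exp(3*I*pi/4)) + (-I) + (exp(-3*I*pi/4)) + (-1) + (-exp(-I*pi/4)) + (I) + (exp(I*pi/4))] = 0/8 = 0
  <chi_6*chi_1, chi_1> = (1/8)[1*(1)*conj(1) + 1*(-exp(3*I*pi/4))*conj(exp(I*pi/4)) + 1*(-I)*conj(I) + 1*(exp(-3*I*pi/4))*conj(exp(3*I*pi/4)) + 1*(-1)*conj(-1) + 1*(-exp(-I*pi/4))*conj(exp(-3*I*pi/4)) + 1*(I)*conj(-I) + 1*(exp(I*pi/4))*conj(exp(-I*pi/4))]
      = (1/8)[(1) + (-I) + (-1) + (I) + (1) + (-I) + (-1) + (I)] = 0/8 = 0
  <chi_6*chi_1, chi_2> = (1/8)[1*(1)*conj(1) + 1*(-exp(3*I*pi/4))*conj(I) + 1*(-I)*conj(-1) + 1*(exp(-3*I*pi/4))*conj(-I) + 1*(-1)*conj(1) + 1*(-exp(-I*pi/4))*conj(I) + 1*(I)*conj(-1) + 1*(exp(I*pi/4))*conj(-I)]
      = (1/8)[(1) + (exp(-3*I*pi/4)) + (I) + (exp(-I*pi/4)) + (-1) + (exp(I*pi/4)) + (-I) + (exp(3*I*pi/4))] = 0/8 = 0
  <chi_6*chi_1, chi_3> = (1/8)[1*(1)*conj(1) + 1*(-exp(3*I*pi/4))*conj(exp(3*I*pi/4)) + 1*(-I)*conj(-I) + 1*(exp(-3*I*pi/4))*conj(exp(I*pi/4)) + 1*(-1)*conj(-1) + 1*(-exp(-I*pi/4))*conj(exp(-I*pi/4)) + 1*(I)*conj(I) + 1*(exp(I*pi/4))*conj(exp(-3*I*pi/4))]
      = (1/8)[(1) + (-1) + (1) + (-1) + (1) + (-1) + (1) + (-1)] = 0/8 = 0
  <chi_6*chi_1, chi_4> = (1/8)[1*(1)*conj(1) + 1*(-exp(3*I*pi/4))*conj(-1) + 1*(-I)*conj(1) + 1*(exp(-3*I*pi/4))*conj(-1) + 1*(-1)*conj(1) + 1*(-exp(-I*pi/4))*conj(-1) + 1*(I)*conj(1) + 1*(exp(I*pi/4))*conj(-1)]
      = (1/8)[(1) + (exp(3*I*pi/4)) + (-I) + (-exp(-3*I*pi/4)) + (-1) + (exp(-I*pi/4)) + (I) + (-exp(I*pi/4))] = 0/8 = 0
  <chi_6*chi_1, chi_5> = (1/8)[1*(1)*conj(1) + 1*(-exp(3*I*pi/4))*conj(exp(-3*I*pi/4)) + 1*(-I)*conj(I) + 1*(exp(-3*I*pi/4))*conj(exp(-I*pi/4)) + 1*(-1)*conj(-1) + 1*(-exp(-I*pi/4))*conj(exp(I*pi/4)) + 1*(I)*conj(-I) + 1*(exp(I*pi/4))*conj(exp(3*I*pi/4))]
      = (1/8)[(1) + (I) + (-1) + (-I) + (1) + (I) + (-1) + (-I)] = 0/8 = 0
  <chi_6*chi_1, chi_6> = (1/8)[1*(1)*conj(1) + 1*(-exp(3*I*pi/4))*conj(-I) + 1*(-I)*conj(-1) + 1*(exp(-3*I*pi/4))*conj(I) + 1*(-1)*conj(1) + 1*(-exp(-I*pi/4))*conj(-I) + 1*(I)*conj(-1) + 1*(exp(I*pi/4))*conj(I)]
      = (1/8)[(1) + (-exp(-3*I*pi/4)) + (I) + (-exp(-I*pi/4)) + (-1) + (-exp(I*pi/4)) + (-I) + (-exp(3*I*pi/4))] = 0/8 = 0
  <chi_6*chi_1, chi_7> = (1/8)[1*(1)*conj(1) + 1*(-exp(3*I*pi/4))*conj(exp(-I*pi/4)) + 1*(-I)*conj(-I) + 1*(exp(-3*I*pi/4))*conj(exp(-3*I*pi/4)) + 1*(-1)*conj(-1) + 1*(-exp(-I*pi/4))*conj(exp(3*I*pi/4)) + 1*(I)*conj(I) + 1*(exp(I*pi/4))*conj(exp(I*pi/4))]
      = (1/8)[(1) + (1) + (1) + (1) + (1) + (1) + (1) + (1)] = 8/8 = 1
(Exp terms are combined using exp(i*s)*conj(exp(i*t)) = exp(i*(s-t)), and sums of them are collapsed using the identity that for every m > 1 the m distinct m-th roots of unity sum to 0, e.g. 1 + exp(2*I*pi/3) + exp(-2*I*pi/3) = 0.)
Hence the multiplicities are chi_7: 1. Dimension check: dim(chi_6)*dim(chi_1) = 1*1 = 1 and sum (mult * dim) = 1*1 = 1.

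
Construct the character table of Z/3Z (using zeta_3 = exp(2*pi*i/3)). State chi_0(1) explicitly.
Character table of Z/3Z (irreps indexed chi_0,...,chi_2 with chi_k(m) = zeta_3^(k*m), zeta_3 = exp(2*pi*i/3)):
  irrep \ class  {0} (size 1)  {1} (size 1)    {2} (size 1)  
  chi_0          1             1               1             
  chi_1          1             exp(2*I*pi/3)   exp(-2*I*pi/3)
  chi_2          1             exp(-2*I*pi/3)  exp(2*I*pi/3) 

Spot check: chi_0(1) = zeta_3^(0*1) = zeta_3^0 = 1.

Explanation: Z/3Z is abelian, so all 3 irreducible complex representations are 1-dimensional. They are given by chi_k(m) = zeta_3^(k*m) for k = 0,...,2. Row orthogonality: sum_m chi_k(m) conj(chi_l(m)) = 3 * [k = l].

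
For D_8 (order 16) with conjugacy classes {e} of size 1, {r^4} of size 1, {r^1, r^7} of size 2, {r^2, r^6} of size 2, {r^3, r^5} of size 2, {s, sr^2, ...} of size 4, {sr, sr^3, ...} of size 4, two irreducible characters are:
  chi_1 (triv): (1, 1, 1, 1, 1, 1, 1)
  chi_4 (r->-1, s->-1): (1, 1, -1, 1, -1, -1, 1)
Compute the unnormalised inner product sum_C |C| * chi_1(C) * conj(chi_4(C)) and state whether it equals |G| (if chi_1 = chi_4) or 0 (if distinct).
Sum = 0; so <chi_1, chi_4> = 0 (distinct irreducibles are orthogonal).

Compute term by term over conjugacy classes (|C| * chi_1(C) * conj(chi_4(C))):
  1*(1)*conj(1) + 1*(1)*conj(1) + 2*(1)*conj(-1) + 2*(1)*conj(1) + 2*(1)*conj(-1) + 4*(1)*conj(-1) + 4*(1)*conj(1)
  = (1) + (1) + (-2) + (2) + (-2) + (-4) + (4)
  = 0.
Dividing by |G| = 16 gives 0/16 = 0, matching the row-orthogonality relation <chi_1, chi_4> = [chi_1 = chi_4].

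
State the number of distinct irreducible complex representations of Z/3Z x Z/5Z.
15

Reasoning: The number of irreducible complex representations of a finite group equals its number of conjugacy classes. Z/3Z x Z/5Z is abelian of order 15, so every element is its own conjugacy class: 15 classes, so Z/3Z x Z/5Z (order 15) has exactly 15 irreducible complex representations.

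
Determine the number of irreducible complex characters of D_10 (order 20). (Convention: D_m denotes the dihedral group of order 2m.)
8

Derivation: The number of irreducible complex representations of a finite group equals its number of conjugacy classes. D_10 has 8 conjugacy classes (n/2 + 3 for n even), so D_10 (order 20) has exactly 8 irreducible complex representations.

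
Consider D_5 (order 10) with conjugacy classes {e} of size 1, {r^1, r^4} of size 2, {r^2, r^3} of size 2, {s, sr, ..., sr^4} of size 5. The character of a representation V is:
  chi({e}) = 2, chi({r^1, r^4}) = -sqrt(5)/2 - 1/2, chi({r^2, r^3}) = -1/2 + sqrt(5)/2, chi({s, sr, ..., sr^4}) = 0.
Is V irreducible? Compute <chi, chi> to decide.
Irreducible: <chi, chi> = 1.

<chi, chi> = (1/|G|) sum_C |C| * |chi(C)|^2 = (1/10)[1*|2|^2 + 2*|-sqrt(5)/2 - 1/2|^2 + 2*|-1/2 + sqrt(5)/2|^2 + 5*|0|^2]
  = (1/10)[(4) + (sqrt(5) + 3) + (3 - sqrt(5)) + (0)] = 10/10 = 1.
A character is irreducible iff <chi, chi> = 1, so this representation is irreducible.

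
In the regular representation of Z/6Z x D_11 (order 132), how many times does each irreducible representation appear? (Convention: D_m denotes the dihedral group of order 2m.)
Each irreducible V_i of dimension d_i appears with multiplicity d_i, i.e. rho_reg = (direct sum over all irreducibles V_i) d_i V_i. The irreducible dimensions for Z/6Z x D_11 are 1, 1, 1, 1, 1, 1, 1, 1, 1, 1, 1, 1, 2, 2, 2, 2, 2, 2, 2, 2, 2, 2, 2, 2, 2, 2, 2, 2, 2, 2, 2, 2, 2, 2, 2, 2, 2, 2, 2, 2, 2, 2: 12 irreducibles of dimension 1, each with multiplicity 1; 30 irreducibles of dimension 2, each with multiplicity 2. Total dimension 12*1*1 + 30*2*2 = 132 = |G|.

Argument: General theorem: in the regular representation of a finite group G, each irreducible appears with multiplicity equal to its dimension. Check: dim(rho_reg) = sum d_i^2 = 1 + 1 + 1 + 1 + 1 + 1 + 1 + 1 + 1 + 1 + 1 + 1 + 4 + 4 + 4 + 4 + 4 + 4 + 4 + 4 + 4 + 4 + 4 + 4 + 4 + 4 + 4 + 4 + 4 + 4 + 4 + 4 + 4 + 4 + 4 + 4 + 4 + 4 + 4 + 4 + 4 + 4 = 132 = |G|.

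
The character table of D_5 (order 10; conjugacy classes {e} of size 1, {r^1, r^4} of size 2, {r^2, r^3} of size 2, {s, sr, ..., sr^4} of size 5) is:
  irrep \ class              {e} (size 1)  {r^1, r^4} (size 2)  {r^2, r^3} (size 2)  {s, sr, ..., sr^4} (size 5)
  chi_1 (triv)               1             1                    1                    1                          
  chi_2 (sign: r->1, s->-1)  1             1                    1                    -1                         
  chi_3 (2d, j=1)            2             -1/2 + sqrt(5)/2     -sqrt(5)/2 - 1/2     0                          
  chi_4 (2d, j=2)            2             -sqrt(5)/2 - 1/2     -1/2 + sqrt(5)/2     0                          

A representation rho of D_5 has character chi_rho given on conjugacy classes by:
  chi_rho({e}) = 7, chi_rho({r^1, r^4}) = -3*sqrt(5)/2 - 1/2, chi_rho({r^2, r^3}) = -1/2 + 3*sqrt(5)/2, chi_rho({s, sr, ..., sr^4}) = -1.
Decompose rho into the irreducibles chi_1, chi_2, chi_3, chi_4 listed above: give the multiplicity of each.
Multiplicities: chi_1: 0, chi_2: 1, chi_3: 0, chi_4: 3.

Reasoning: Use <chi_rho, chi> = (1/|G|) sum_C |C| * chi_rho(C) * conj(chi(C)) with |G| = 10 for each irreducible chi in the table:
  <chi_rho, chi_1> = (1/10)[1*(7)*conj(1) + 2*(-3*sqrt(5)/2 - 1/2)*conj(1) + 2*(-1/2 + 3*sqrt(5)/2)*conj(1) + 5*(-1)*conj(1)]
      = (1/10)[(7) + (-3*sqrt(5) - 1) + (-1 + 3*sqrt(5)) + (-5)] = 0/10 = 0
  <chi_rho, chi_2> = (1/10)[1*(7)*conj(1) + 2*(-3*sqrt(5)/2 - 1/2)*conj(1) + 2*(-1/2 + 3*sqrt(5)/2)*conj(1) + 5*(-1)*conj(-1)]
      = (1/10)[(7) + (-3*sqrt(5) - 1) + (-1 + 3*sqrt(5)) + (5)] = 10/10 = 1
  <chi_rho, chi_3> = (1/10)[1*(7)*conj(2) + 2*(-3*sqrt(5)/2 - 1/2)*conj(-1/2 + sqrt(5)/2) + 2*(-1/2 + 3*sqrt(5)/2)*conj(-sqrt(5)/2 - 1/2) + 5*(-1)*conj(0)]
      = (1/10)[(14) + (-7 + sqrt(5)) + (-7 - sqrt(5)) + (0)] = 0/10 = 0
  <chi_rho, chi_4> = (1/10)[1*(7)*conj(2) + 2*(-3*sqrt(5)/2 - 1/2)*conj(-sqrt(5)/2 - 1/2) + 2*(-1/2 + 3*sqrt(5)/2)*conj(-1/2 + sqrt(5)/2) + 5*(-1)*conj(0)]
      = (1/10)[(14) + (2*sqrt(5) + 8) + (8 - 2*sqrt(5)) + (0)] = 30/10 = 3
Dimension check: dim(rho) = sum (mult * dim) = 0*1 + 1*1 + 0*2 + 3*2 = 7 = chi_rho(e) = 7.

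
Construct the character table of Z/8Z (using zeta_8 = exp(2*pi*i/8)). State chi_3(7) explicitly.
Character table of Z/8Z (irreps indexed chi_0,...,chi_7 with chi_k(m) = zeta_8^(k*m), zeta_8 = exp(2*pi*i/8)):
  irrep \ class  {0} (size 1)  {1} (size 1)    {2} (size 1)  {3} (size 1)    {4} (size 1)  {5} (size 1)    {6} (size 1)  {7} (size 1)  
  chi_0          1             1               1             1               1             1               1             1             
  chi_1          1             exp(I*pi/4)     I             exp(3*I*pi/4)   -1            exp(-3*I*pi/4)  -I            exp(-I*pi/4)  
  chi_2          1             I               -1            -I              1             I               -1            -I            
  chi_3          1             exp(3*I*pi/4)   -I            exp(I*pi/4)     -1            exp(-I*pi/4)    I             exp(-3*I*pi/4)
  chi_4          1             -1              1             -1              1             -1              1             -1            
  chi_5          1             exp(-3*I*pi/4)  I             exp(-I*pi/4)    -1            exp(I*pi/4)     -I            exp(3*I*pi/4) 
  chi_6          1             -I              -1            I               1             -I              -1            I             
  chi_7          1             exp(-I*pi/4)    -I            exp(-3*I*pi/4)  -1            exp(3*I*pi/4)   I             exp(I*pi/4)   

Spot check: chi_3(7) = zeta_8^(3*7) = zeta_8^21 = exp(-3*I*pi/4).

Reasoning: Z/8Z is abelian, so all 8 irreducible complex representations are 1-dimensional. They are given by chi_k(m) = zeta_8^(k*m) for k = 0,...,7. Row orthogonality: sum_m chi_k(m) conj(chi_l(m)) = 8 * [k = l].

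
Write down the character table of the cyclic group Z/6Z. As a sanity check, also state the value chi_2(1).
Character table of Z/6Z (irreps indexed chi_0,...,chi_5 with chi_k(m) = zeta_6^(k*m), zeta_6 = exp(2*pi*i/6)):
  irrep \ class  {0} (size 1)  {1} (size 1)    {2} (size 1)    {3} (size 1)  {4} (size 1)    {5} (size 1)  
  chi_0          1             1               1               1             1               1             
  chi_1          1             exp(I*pi/3)     exp(2*I*pi/3)   -1            exp(-2*I*pi/3)  exp(-I*pi/3)  
  chi_2          1             exp(2*I*pi/3)   exp(-2*I*pi/3)  1             exp(2*I*pi/3)   exp(-2*I*pi/3)
  chi_3          1             -1              1               -1            1               -1            
  chi_4          1             exp(-2*I*pi/3)  exp(2*I*pi/3)   1             exp(-2*I*pi/3)  exp(2*I*pi/3) 
  chi_5          1             exp(-I*pi/3)    exp(-2*I*pi/3)  -1            exp(2*I*pi/3)   exp(I*pi/3)   

Spot check: chi_2(1) = zeta_6^(2*1) = zeta_6^2 = exp(2*I*pi/3).

Proof sketch: Z/6Z is abelian, so all 6 irreducible complex representations are 1-dimensional. They are given by chi_k(m) = zeta_6^(k*m) for k = 0,...,5. Row orthogonality: sum_m chi_k(m) conj(chi_l(m)) = 6 * [k = l].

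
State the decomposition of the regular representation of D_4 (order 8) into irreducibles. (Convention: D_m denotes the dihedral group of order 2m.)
Each irreducible V_i of dimension d_i appears with multiplicity d_i, i.e. rho_reg = (direct sum over all irreducibles V_i) d_i V_i. The irreducible dimensions for D_4 are 1, 1, 1, 1, 2: 4 irreducibles of dimension 1, each with multiplicity 1; 1 irreducible of dimension 2, with multiplicity 2. Total dimension 4*1*1 + 1*2*2 = 8 = |G|.

Reasoning: General theorem: in the regular representation of a finite group G, each irreducible appears with multiplicity equal to its dimension. Check: dim(rho_reg) = sum d_i^2 = 1 + 1 + 1 + 1 + 4 = 8 = |G|.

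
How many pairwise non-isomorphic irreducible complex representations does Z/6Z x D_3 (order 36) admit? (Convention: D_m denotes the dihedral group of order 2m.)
18

Why: The number of irreducible complex representations of a finite group equals its number of conjugacy classes. For a direct product, #classes(G x H) = #classes(G) * #classes(H). Z/6Z has 6 classes (abelian), D_3 has 3 classes, so 6 * 3 = 18, so Z/6Z x D_3 (order 36) has exactly 18 irreducible complex representations.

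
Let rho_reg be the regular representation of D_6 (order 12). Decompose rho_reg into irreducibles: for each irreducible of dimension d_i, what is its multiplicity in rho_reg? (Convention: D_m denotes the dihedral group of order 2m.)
Each irreducible V_i of dimension d_i appears with multiplicity d_i, i.e. rho_reg = (direct sum over all irreducibles V_i) d_i V_i. The irreducible dimensions for D_6 are 1, 1, 1, 1, 2, 2: 4 irreducibles of dimension 1, each with multiplicity 1; 2 irreducibles of dimension 2, each with multiplicity 2. Total dimension 4*1*1 + 2*2*2 = 12 = |G|.

Proof sketch: General theorem: in the regular representation of a finite group G, each irreducible appears with multiplicity equal to its dimension. Check: dim(rho_reg) = sum d_i^2 = 1 + 1 + 1 + 1 + 4 + 4 = 12 = |G|.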